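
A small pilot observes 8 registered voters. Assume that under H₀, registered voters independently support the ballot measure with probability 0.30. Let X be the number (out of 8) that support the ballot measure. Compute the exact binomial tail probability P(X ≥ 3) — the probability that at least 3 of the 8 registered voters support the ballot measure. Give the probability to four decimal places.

X is binomial with n = 8 and p = 0.30.
P(X ≥ 3) = Σ_{j=3}^{8} C(8,j)·0.30^j·0.70^{8−j}.
= 0.254122 + 0.136137 + 0.046675 + 0.010002 + 0.001225 + 0.000066 = 0.4482.

P = 0.4482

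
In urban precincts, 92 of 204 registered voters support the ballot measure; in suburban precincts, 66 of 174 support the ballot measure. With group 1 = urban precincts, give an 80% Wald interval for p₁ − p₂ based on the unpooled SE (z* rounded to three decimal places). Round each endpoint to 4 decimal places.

(0.0067, 0.1366)

p̂₁ = 92/204 = 0.45098, p̂₂ = 66/174 = 0.37931; p̂₁ − p̂₂ = 0.07167.
SE = √(0.001213711 + 0.001353069) = √0.002566780 = 0.050663.
The 80% critical value is z* = 1.282. Margin = 1.282·0.050663 = 0.06495.
Interval: 0.07167 ± 0.06495 → (0.0067, 0.1366).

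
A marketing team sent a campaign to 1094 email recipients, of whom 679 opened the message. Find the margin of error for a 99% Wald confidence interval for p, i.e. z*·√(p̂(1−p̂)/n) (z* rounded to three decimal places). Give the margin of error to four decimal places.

ME = 0.0378

Sample proportion p̂ = 679/1094 = 0.62066.
Standard error of p̂: √(0.235442/1094) = √0.000215212 = 0.014670.
z* = 2.576 at the 99% level.
So ME = 0.0378.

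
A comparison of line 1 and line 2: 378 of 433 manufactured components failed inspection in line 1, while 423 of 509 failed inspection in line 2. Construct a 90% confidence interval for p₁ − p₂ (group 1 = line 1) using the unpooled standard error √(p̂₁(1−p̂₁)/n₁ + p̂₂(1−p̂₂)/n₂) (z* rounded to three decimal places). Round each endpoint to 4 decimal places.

p̂₁ = 0.87298, p̂₂ = 0.83104, so the observed difference is 0.04194.
SE = √(0.000256089 + 0.000275858) = √0.000531947 = 0.023064.
The 90% critical value is z* = 1.645. Margin of error = 0.03794.
Interval: 0.04194 ± 0.03794 → (0.0040, 0.0799).

(0.0040, 0.0799)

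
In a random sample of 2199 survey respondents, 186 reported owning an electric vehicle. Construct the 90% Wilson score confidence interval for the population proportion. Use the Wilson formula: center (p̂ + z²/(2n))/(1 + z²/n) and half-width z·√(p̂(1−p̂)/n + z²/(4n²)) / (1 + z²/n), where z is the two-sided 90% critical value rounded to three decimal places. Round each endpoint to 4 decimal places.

p̂ = 186/2199 = 0.08458; z = 1.645, so z² = 2.706025.
Denominator 1 + z²/n = 1 + 2.706025/2199 = 1.001231.
Adjusted center: (0.08458 + z²/(2n))/1.001231 = 0.08509.
Radicand: p̂(1−p̂)/n + z²/(4n²) = 0.000035211 + 0.000000140 = 0.000035351.
Half-width = z·√(radicand)/denom = 1.645·0.005946/1.001231 = 0.00977.
CI: 0.08509 ± 0.00977 = (0.0753, 0.0949).

(0.0753, 0.0949)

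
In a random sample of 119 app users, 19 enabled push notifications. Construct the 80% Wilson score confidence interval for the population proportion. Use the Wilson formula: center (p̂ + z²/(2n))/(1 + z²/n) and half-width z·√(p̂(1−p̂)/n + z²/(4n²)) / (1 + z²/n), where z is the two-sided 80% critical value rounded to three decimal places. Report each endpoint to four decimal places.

(0.1213, 0.2073)

Here p̂ = 19/119 = 0.15966 and z = 1.282 (z² = 1.643524).
1 + z²/n = 1.013811.
Adjusted center: (0.15966 + z²/(2n))/1.013811 = 0.16430.
Radicand: p̂(1−p̂)/n + z²/(4n²) = 0.001127490 + 0.000029015 = 0.001156505.
Half-width = 1.282·√0.001156505/1.013811 = 0.04300.
So the interval runs from 0.1213 to 0.2073.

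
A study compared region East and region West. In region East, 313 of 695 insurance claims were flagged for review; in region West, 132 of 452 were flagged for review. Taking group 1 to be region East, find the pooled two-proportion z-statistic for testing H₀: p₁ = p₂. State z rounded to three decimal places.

p̂₁ = 313/695 = 0.45036, p̂₂ = 132/452 = 0.29204.
Pooling: p̂ = 445/1147 = 0.38797.
Pooled SE = √[0.2374490·0.00365124] ≈ 0.029445.
z = 0.15832/0.029445 = 5.377.

z = 5.377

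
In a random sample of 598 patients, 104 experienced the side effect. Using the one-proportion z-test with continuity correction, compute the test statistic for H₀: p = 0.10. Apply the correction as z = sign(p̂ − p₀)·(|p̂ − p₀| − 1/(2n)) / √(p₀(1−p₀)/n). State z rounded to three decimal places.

z = 5.957

The sample proportion is 104/598 = 0.17391. p̂ − p₀ = 0.073913.
1/(2n) = 0.000836.
Corrected numerator: |0.073913| − 0.000836 = 0.073077.
Under H₀, SE = √(p₀(1−p₀)/n) = √(0.10·0.90/598) = √0.000150502 = 0.012268.
z = (+)0.073077/0.012268 = 5.957.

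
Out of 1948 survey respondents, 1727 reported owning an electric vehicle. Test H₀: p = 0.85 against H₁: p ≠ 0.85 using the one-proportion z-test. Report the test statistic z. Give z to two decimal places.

Sample proportion p̂ = 1727/1948 = 0.88655.
Null standard error: √(0.85·0.15/1948) = √0.000065452 = 0.008090.
z = (p̂ − p₀)/SE = (0.88655 − 0.85)/0.008090 = 4.52.

z = 4.52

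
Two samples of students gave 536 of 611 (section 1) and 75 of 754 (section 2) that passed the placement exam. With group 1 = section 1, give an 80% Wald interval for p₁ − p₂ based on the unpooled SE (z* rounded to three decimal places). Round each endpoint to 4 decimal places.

p̂₁ = 536/611 = 0.87725, p̂₂ = 75/754 = 0.09947; p̂₁ − p̂₂ = 0.77778.
Unpooled SE = √(p̂₁(1−p̂₁)/n₁ + p̂₂(1−p̂₂)/n₂) = √(0.000176239 + 0.000118800) = 0.017177.
z* = 1.282 at the 80% level. Margin of error = 0.02202.
CI: 0.77778 ± 0.02202 = (0.7558, 0.7998).

(0.7558, 0.7998)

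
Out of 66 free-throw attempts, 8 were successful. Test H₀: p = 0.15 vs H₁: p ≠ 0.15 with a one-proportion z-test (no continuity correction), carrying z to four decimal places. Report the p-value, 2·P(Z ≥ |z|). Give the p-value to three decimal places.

With x = 8 successes in n = 66, p̂ = 0.12121.
Null standard error: √(0.15·0.85/66) = √0.001931818 = 0.043952.
Test statistic (full precision, shown to 4 dp): z = (8/66 − 0.15)/SE₀ ≈ -0.6550.
p-value = 2·P(Z ≥ |z|) with z = -0.6550 → 0.512.

p-value = 0.512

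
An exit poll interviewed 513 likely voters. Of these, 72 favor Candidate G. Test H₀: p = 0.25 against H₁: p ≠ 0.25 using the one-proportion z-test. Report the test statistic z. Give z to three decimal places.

With x = 72 successes in n = 513, p̂ = 0.14035.
Under H₀, SE = √(p₀(1−p₀)/n) = √(0.25·0.75/513) = √0.000365497 = 0.019118.
z = (0.14035 − 0.25)/0.019118 = -0.10965/0.019118 = -5.735.

z = -5.735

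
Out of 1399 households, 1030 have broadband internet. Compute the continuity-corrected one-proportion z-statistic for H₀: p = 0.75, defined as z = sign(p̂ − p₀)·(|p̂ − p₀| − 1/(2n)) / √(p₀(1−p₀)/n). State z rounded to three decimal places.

With x = 1030 successes in n = 1399, p̂ = 0.73624. p̂ − p₀ = -0.013760.
1/(2n) = 0.000357.
Corrected numerator: |-0.013760| − 0.000357 = 0.013403.
Null standard error: √(0.75·0.25/1399) = √0.000134024 = 0.011577.
z = (−)0.013403/0.011577 = -1.158.

z = -1.158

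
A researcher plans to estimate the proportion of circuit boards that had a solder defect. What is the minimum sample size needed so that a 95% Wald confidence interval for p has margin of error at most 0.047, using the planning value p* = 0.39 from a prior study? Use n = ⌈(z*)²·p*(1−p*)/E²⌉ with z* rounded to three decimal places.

n = 414

For 95% confidence, z* = 1.960.
p*(1−p*) = 0.2379.
(z*)²·p*(1−p*)/E² = 3.841600·0.2379/0.002209 = 413.724.
⌈413.724⌉ = 414.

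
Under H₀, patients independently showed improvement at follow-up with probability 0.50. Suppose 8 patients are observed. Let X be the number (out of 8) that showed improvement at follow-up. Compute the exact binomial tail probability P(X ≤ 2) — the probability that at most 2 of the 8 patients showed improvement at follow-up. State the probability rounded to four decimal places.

P = 0.1445

X ~ Binomial(n=8, p=0.50).
P(X ≤ 2) = C(8,0)·0.50^0·0.50^8 + C(8,1)·0.50^1·0.50^7 + C(8,2)·0.50^2·0.50^6.
= 0.003906 + 0.031250 + 0.109375 = 0.1445.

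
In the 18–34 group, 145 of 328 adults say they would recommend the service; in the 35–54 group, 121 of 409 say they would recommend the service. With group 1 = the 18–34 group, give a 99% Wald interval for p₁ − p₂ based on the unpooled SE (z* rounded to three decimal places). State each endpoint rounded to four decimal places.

p̂₁ = 145/328 = 0.44207, p̂₂ = 121/409 = 0.29584; p̂₁ − p̂₂ = 0.14623.
Unpooled SE = √(p̂₁(1−p̂₁)/n₁ + p̂₂(1−p̂₂)/n₂) = √(0.000751965 + 0.000509340) = 0.035515.
For 99% confidence, z* = 2.576. Margin = 2.576·0.035515 = 0.09149.
So the interval runs from 0.0547 to 0.2377.

(0.0547, 0.2377)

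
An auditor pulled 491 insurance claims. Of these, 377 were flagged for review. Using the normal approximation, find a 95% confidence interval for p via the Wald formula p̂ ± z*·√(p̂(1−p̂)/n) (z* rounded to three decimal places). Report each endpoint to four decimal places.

(0.7305, 0.8052)

With x = 377 successes in n = 491, p̂ = 0.76782.
Standard error of p̂: √(0.178272/491) = √0.000363079 = 0.019055.
For 95% confidence, z* = 1.960.
Margin = 1.960·0.019055 = 0.03735.
Interval: 0.76782 ± 0.03735 → (0.7305, 0.8052).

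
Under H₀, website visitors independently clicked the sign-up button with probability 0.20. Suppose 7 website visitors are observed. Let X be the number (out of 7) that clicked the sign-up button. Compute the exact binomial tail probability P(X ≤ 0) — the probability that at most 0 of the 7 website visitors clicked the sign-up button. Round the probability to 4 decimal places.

X ~ Binomial(n=7, p=0.20).
P(X ≤ 0) = C(7,0)·0.20^0·0.80^7.
= 0.209715 = 0.2097.

P = 0.2097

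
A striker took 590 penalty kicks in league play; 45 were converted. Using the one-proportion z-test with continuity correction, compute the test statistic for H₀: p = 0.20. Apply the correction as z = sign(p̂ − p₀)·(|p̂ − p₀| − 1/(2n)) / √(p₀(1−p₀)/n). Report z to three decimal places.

With x = 45 successes in n = 590, p̂ = 0.07627. p̂ − p₀ = -0.123729.
Continuity correction 1/(2n) = 1/1180 = 0.000847.
Corrected numerator: |-0.123729| − 0.000847 = 0.122882.
Null standard error: √(0.20·0.80/590) = √0.000271186 = 0.016468.
z = (−)0.122882/0.016468 = -7.462.

z = -7.462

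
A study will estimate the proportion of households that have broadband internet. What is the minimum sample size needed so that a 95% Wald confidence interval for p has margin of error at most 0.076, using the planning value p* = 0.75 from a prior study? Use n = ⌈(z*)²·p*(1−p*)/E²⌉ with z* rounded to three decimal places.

n = 125

z* = 1.960 at the 95% level.
p*(1−p*) = 0.1875.
Required n before rounding: 3.841600 × 0.1875 / 0.076² = 124.706.
Rounding up, n = 125.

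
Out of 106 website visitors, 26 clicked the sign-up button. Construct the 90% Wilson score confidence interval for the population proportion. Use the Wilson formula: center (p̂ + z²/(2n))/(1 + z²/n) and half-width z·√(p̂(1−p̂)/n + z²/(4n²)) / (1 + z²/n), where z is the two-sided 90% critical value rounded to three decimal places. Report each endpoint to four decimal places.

(0.1834, 0.3198)

Here p̂ = 26/106 = 0.24528 and z = 1.645 (z² = 2.706025).
1 + z²/n = 1.025529.
Adjusted center: (0.24528 + z²/(2n))/1.025529 = 0.25162.
Radicand: p̂(1−p̂)/n + z²/(4n²) = 0.001746408 + 0.000060209 = 0.001806617.
Half-width = z·√(radicand)/denom = 1.645·0.042504/1.025529 = 0.06818.
CI: 0.25162 ± 0.06818 = (0.1834, 0.3198).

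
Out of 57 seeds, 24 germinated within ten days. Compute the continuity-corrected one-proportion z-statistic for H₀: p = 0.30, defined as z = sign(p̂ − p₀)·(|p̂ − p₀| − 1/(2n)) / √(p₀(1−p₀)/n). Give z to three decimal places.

p̂ = 24/57 = 0.42105. p̂ − p₀ = 0.121053.
1/(2n) = 0.008772.
Corrected numerator: |0.121053| − 0.008772 = 0.112281.
SE₀ = √(0.30·0.70/57) = 0.060698.
z = (+)0.112281/0.060698 = 1.850.

z = 1.850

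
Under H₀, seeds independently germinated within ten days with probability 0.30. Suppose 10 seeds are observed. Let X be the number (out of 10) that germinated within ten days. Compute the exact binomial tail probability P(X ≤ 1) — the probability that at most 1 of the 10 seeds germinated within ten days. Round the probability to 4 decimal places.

X ~ Binomial(n=10, p=0.30).
P(X ≤ 1) = C(10,0)·0.30^0·0.70^10 + C(10,1)·0.30^1·0.70^9.
= 0.028248 + 0.121061 = 0.1493.

P = 0.1493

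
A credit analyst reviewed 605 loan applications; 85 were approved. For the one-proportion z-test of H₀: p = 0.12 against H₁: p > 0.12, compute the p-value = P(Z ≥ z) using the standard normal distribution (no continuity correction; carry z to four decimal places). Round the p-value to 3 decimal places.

p-value = 0.060

p̂ = 85/605 = 0.14050.
SE₀ = √(0.12·0.88/605) = 0.013212.
z = (p̂ − p₀)/SE = (85/605 − 0.12)/0.013212 ≈ 1.5514.
From the standard normal, P(Z ≥ z) = 0.060.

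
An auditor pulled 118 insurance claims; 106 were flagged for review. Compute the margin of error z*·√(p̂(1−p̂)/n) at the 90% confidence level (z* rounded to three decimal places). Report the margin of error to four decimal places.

ME = 0.0458

The sample proportion is 106/118 = 0.89831.
SE(p̂) = √(0.89831·0.10169/118) = 0.027824.
For 90% confidence, z* = 1.645.
Margin of error = z*·SE = 1.645 × 0.027824 = 0.0458.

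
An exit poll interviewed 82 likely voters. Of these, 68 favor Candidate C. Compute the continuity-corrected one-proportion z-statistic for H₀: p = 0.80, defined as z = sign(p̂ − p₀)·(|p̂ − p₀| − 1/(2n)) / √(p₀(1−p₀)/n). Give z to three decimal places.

z = 0.525

p̂ = 68/82 = 0.82927. p̂ − p₀ = 0.029268.
1/(2n) = 0.006098.
Corrected numerator: |0.029268| − 0.006098 = 0.023170.
Null standard error: √(0.80·0.20/82) = √0.001951220 = 0.044173.
z = +0.023170/0.044173 = 0.525.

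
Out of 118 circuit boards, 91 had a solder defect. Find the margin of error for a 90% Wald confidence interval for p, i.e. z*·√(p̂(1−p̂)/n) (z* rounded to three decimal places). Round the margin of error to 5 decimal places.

ME = 0.06361

p̂ = 91/118 = 0.77119.
SE = √(p̂(1−p̂)/n) = √(0.176458/118) = 0.038670.
For 90% confidence, z* = 1.645.
ME = 1.645·0.038670 = 0.06361.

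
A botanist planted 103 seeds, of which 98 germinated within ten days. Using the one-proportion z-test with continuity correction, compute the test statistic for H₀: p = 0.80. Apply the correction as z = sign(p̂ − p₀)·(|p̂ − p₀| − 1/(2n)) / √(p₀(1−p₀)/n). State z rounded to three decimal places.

The sample proportion is 98/103 = 0.95146. p̂ − p₀ = 0.151456.
1/(2n) = 0.004854.
Corrected numerator: |0.151456| − 0.004854 = 0.146602.
SE₀ = √(0.80·0.20/103) = 0.039413.
z = (+)0.146602/0.039413 = 3.720.

z = 3.720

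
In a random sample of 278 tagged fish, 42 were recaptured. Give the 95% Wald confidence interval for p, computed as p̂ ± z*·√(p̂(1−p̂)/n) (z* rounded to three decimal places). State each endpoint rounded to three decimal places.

With x = 42 successes in n = 278, p̂ = 0.15108.
SE(p̂) = √(0.15108·0.84892/278) = 0.021479.
z* = 1.960 at the 95% level.
Margin = 1.960·0.021479 = 0.04210.
CI: 0.15108 ± 0.04210 = (0.109, 0.193).

(0.109, 0.193)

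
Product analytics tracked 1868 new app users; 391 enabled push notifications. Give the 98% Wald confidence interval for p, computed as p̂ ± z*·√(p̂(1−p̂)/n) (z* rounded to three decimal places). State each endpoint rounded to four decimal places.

p̂ = 391/1868 = 0.20931.
SE(p̂) = √(0.20931·0.79069/1868) = 0.009413.
The 98% critical value is z* = 2.326.
Margin = 2.326·0.009413 = 0.02189.
Interval: 0.20931 ± 0.02189 → (0.1874, 0.2312).

(0.1874, 0.2312)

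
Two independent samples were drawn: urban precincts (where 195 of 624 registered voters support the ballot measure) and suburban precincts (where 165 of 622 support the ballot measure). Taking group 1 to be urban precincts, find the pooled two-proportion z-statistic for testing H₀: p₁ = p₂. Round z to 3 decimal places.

z = 1.839

Sample proportions: p̂₁ = 195/624 = 0.31250 and p̂₂ = 165/622 = 0.26527.
Pooled p̂ = (195+165)/(624+622) = 360/1246 = 0.28892.
Pooled SE = √[0.2054472·0.00321028] ≈ 0.025682.
z = (p̂₁ − p̂₂)/SE = (0.31250 − 0.26527)/0.025682 = 0.04723/0.025682 = 1.839.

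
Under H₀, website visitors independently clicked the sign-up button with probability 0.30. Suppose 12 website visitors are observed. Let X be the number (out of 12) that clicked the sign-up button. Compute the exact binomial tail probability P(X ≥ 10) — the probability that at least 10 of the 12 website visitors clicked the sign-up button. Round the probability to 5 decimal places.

P = 0.00021

X is binomial with n = 12 and p = 0.30.
P(X ≥ 10) = C(12,10)·0.30^10·0.70^2 + C(12,11)·0.30^11·0.70^1 + C(12,12)·0.30^12·0.70^0.
= 0.000191 + 0.000015 + 0.000001 = 0.00021.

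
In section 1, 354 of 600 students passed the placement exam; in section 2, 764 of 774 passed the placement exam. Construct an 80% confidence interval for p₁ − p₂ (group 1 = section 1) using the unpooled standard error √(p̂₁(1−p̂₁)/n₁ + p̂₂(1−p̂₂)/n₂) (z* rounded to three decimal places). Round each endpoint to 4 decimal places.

(-0.4233, -0.3708)

p̂₁ = 354/600 = 0.59000, p̂₂ = 764/774 = 0.98708; p̂₁ − p̂₂ = -0.39708.
Unpooled SE = √(p̂₁(1−p̂₁)/n₁ + p̂₂(1−p̂₂)/n₂) = √(0.000403167 + 0.000016477) = 0.020485.
z* = 1.282 at the 80% level. Margin of error = 0.02626.
So the interval runs from -0.4233 to -0.3708.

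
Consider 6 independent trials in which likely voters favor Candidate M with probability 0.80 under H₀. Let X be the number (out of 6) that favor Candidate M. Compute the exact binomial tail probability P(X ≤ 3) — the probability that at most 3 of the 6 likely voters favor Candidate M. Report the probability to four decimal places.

X ~ Binomial(n=6, p=0.80).
P(X ≤ 3) = C(6,0)·0.80^0·0.20^6 + C(6,1)·0.80^1·0.20^5 + C(6,2)·0.80^2·0.20^4 + C(6,3)·0.80^3·0.20^3.
= 0.000064 + 0.001536 + 0.015360 + 0.081920 = 0.0989.

P = 0.0989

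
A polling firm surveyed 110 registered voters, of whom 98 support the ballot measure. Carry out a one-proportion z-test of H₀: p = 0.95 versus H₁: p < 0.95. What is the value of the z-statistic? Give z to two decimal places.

Sample proportion p̂ = 98/110 = 0.89091.
Under H₀, SE = √(p₀(1−p₀)/n) = √(0.95·0.05/110) = √0.000431818 = 0.020780.
z = (p̂ − p₀)/SE = (0.89091 − 0.95)/0.020780 = -2.84.

z = -2.84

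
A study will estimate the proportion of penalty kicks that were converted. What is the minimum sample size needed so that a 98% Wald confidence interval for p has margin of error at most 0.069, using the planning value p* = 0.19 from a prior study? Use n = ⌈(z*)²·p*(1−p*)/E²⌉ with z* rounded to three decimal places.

n = 175

The 98% critical value is z* = 2.326.
p*(1−p*) = 0.1539.
(z*)²·p*(1−p*)/E² = 5.410276·0.1539/0.004761 = 174.888.
⌈174.888⌉ = 175.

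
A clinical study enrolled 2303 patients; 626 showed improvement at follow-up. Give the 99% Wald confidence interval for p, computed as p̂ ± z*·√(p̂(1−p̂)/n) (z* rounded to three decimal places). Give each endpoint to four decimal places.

(0.2479, 0.2957)

With x = 626 successes in n = 2303, p̂ = 0.27182.
Standard error of p̂: √(0.197934/2303) = √0.000085946 = 0.009271.
z* = 2.576 at the 99% level.
Margin of error: 2.576 × 0.009271 = 0.02388.
So the interval runs from 0.2479 to 0.2957.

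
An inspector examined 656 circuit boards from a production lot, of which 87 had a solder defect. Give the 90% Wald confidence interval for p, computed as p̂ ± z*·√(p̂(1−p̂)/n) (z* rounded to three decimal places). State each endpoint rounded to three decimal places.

(0.111, 0.154)

The sample proportion is 87/656 = 0.13262.
SE = √(p̂(1−p̂)/n) = √(0.115033/656) = 0.013242.
z* = 1.645 at the 90% level.
Margin of error: 1.645 × 0.013242 = 0.02178.
So the interval runs from 0.111 to 0.154.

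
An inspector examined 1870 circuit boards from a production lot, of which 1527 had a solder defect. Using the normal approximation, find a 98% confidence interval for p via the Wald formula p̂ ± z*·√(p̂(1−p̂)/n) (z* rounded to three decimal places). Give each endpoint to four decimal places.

(0.7958, 0.8374)

Sample proportion p̂ = 1527/1870 = 0.81658.
SE(p̂) = √(0.81658·0.18342/1870) = 0.008950.
For 98% confidence, z* = 2.326.
Margin = 2.326·0.008950 = 0.02082.
Interval: 0.81658 ± 0.02082 → (0.7958, 0.8374).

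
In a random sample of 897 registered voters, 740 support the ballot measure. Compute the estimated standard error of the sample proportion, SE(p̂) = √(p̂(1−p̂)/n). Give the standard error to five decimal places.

Sample proportion p̂ = 740/897 = 0.82497.
p̂(1−p̂) = 0.82497·0.17503 = 0.144394.
Dividing by n and taking the root: √0.000160974 = 0.01269.

SE = 0.01269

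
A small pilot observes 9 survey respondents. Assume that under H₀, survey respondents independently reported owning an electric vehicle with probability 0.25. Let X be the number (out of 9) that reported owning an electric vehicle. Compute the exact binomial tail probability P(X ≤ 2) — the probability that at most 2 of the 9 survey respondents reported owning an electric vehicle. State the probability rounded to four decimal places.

X is binomial with n = 9 and p = 0.25.
P(X ≤ 2) = C(9,0)·0.25^0·0.75^9 + C(9,1)·0.25^1·0.75^8 + C(9,2)·0.25^2·0.75^7.
= 0.075085 + 0.225254 + 0.300339 = 0.6007.

P = 0.6007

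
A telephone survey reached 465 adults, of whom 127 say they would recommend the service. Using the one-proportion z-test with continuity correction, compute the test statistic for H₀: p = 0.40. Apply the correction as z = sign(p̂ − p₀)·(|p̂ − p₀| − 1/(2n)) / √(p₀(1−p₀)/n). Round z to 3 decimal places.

The sample proportion is 127/465 = 0.27312. p̂ − p₀ = -0.126882.
1/(2n) = 0.001075.
Corrected numerator: |-0.126882| − 0.001075 = 0.125807.
Null standard error: √(0.40·0.60/465) = √0.000516129 = 0.022718.
z = −0.125807/0.022718 = -5.538.

z = -5.538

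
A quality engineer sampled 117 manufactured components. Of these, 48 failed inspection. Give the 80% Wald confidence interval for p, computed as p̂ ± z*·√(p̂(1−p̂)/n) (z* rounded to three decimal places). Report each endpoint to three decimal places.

(0.352, 0.469)

p̂ = 48/117 = 0.41026.
SE = √(p̂(1−p̂)/n) = √(0.241946/117) = 0.045474.
The 80% critical value is z* = 1.282.
Margin of error: 1.282 × 0.045474 = 0.05830.
CI: 0.41026 ± 0.05830 = (0.352, 0.469).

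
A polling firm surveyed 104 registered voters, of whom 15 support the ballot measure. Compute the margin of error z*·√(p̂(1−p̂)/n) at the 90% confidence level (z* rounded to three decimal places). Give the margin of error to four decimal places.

ME = 0.0567

p̂ = 15/104 = 0.14423.
SE = √(p̂(1−p̂)/n) = √(0.123428/104) = 0.034450.
For 90% confidence, z* = 1.645.
So ME = 0.0567.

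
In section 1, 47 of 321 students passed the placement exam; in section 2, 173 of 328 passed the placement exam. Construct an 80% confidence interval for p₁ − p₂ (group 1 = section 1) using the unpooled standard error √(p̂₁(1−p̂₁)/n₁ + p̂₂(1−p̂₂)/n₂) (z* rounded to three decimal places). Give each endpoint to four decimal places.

(-0.4245, -0.3376)

p̂₁ = 47/321 = 0.14642, p̂₂ = 173/328 = 0.52744; p̂₁ − p̂₂ = -0.38102.
SE = √(0.000389344 + 0.000759900) = √0.001149244 = 0.033900.
For 80% confidence, z* = 1.282. Margin of error = 0.04346.
Interval: -0.38102 ± 0.04346 → (-0.4245, -0.3376).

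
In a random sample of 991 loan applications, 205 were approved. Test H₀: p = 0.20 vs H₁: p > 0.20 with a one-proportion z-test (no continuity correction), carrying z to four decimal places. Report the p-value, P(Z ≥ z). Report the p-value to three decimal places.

p-value = 0.295

p̂ = 205/991 = 0.20686.
SE₀ = √(0.20·0.80/991) = 0.012706.
z = (p̂ − p₀)/SE = (205/991 − 0.20)/0.012706 ≈ 0.5400.
p-value = P(Z ≥ z) with z = 0.5400 → 0.295.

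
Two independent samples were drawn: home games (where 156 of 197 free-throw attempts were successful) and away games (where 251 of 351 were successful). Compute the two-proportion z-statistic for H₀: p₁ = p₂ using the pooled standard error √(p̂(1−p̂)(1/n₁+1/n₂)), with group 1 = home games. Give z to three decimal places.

z = 1.973

p̂₁ = 156/197 = 0.79188, p̂₂ = 251/351 = 0.71510.
Pooled p̂ = (156+251)/(197+351) = 407/548 = 0.74270.
Pooled SE = √[0.1910964·0.00792514] ≈ 0.038916.
z = (p̂₁ − p̂₂)/SE = (0.79188 − 0.71510)/0.038916 = 0.07678/0.038916 = 1.973.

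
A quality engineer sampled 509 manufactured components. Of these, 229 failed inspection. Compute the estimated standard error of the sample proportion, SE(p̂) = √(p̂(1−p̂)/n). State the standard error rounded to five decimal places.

SE = 0.02205

Sample proportion p̂ = 229/509 = 0.44990.
p̂(1−p̂) = 0.247490.
Dividing by n and taking the root: √0.000486228 = 0.02205.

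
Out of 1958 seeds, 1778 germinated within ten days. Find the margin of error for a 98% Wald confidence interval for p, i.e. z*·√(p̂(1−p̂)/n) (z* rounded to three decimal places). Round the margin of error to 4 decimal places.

The sample proportion is 1778/1958 = 0.90807.
SE(p̂) = √(0.90807·0.09193/1958) = 0.006530.
z* = 2.326 at the 98% level.
ME = 2.326·0.006530 = 0.0152.

ME = 0.0152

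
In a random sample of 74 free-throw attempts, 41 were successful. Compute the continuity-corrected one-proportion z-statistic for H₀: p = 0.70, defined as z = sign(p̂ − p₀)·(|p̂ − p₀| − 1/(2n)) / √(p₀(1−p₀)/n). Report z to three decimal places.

With x = 41 successes in n = 74, p̂ = 0.55405. p̂ − p₀ = -0.145946.
1/(2n) = 0.006757.
Corrected numerator: |-0.145946| − 0.006757 = 0.139189.
Null standard error: √(0.70·0.30/74) = √0.002837838 = 0.053271.
z = (−)0.139189/0.053271 = -2.613.

z = -2.613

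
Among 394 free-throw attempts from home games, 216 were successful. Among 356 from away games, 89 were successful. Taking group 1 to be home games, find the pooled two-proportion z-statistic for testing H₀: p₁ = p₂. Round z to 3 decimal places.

Sample proportions: p̂₁ = 216/394 = 0.54822 and p̂₂ = 89/356 = 0.25000.
Pooling: p̂ = 305/750 = 0.40667.
SE = √[p̂(1−p̂)(1/n₁+1/n₂)] = √[0.40667·0.59333·(1/394+1/356)] ≈ 0.035919.
z = 0.29822/0.035919 = 8.303.

z = 8.303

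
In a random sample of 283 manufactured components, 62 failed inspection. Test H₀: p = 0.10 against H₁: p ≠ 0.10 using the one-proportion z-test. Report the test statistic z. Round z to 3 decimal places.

The sample proportion is 62/283 = 0.21908.
Under H₀, SE = √(p₀(1−p₀)/n) = √(0.10·0.90/283) = √0.000318021 = 0.017833.
Test statistic: z = 0.11908/0.017833 = 6.678.

z = 6.678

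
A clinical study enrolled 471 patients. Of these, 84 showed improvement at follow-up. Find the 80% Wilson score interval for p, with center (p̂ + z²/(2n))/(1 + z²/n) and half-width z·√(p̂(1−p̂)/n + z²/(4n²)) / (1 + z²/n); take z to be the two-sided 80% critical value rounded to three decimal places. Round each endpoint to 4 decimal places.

p̂ = 84/471 = 0.17834; z = 1.282, so z² = 1.643524.
Denominator 1 + z²/n = 1 + 1.643524/471 = 1.003489.
Center = (0.17834 + 0.001745)/1.003489 = 0.17946.
Radicand: p̂(1−p̂)/n + z²/(4n²) = 0.000311120 + 0.000001852 = 0.000312972.
Half-width = z·√(radicand)/denom = 1.282·0.017691/1.003489 = 0.02260.
Interval: 0.17946 ± 0.02260 → (0.1569, 0.2021).

(0.1569, 0.2021)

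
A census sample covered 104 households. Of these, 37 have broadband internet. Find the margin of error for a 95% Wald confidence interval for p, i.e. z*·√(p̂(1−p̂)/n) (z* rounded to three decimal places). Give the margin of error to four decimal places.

ME = 0.0920

With x = 37 successes in n = 104, p̂ = 0.35577.
Standard error of p̂: √(0.229197/104) = √0.002203822 = 0.046945.
For 95% confidence, z* = 1.960.
ME = 1.960·0.046945 = 0.0920.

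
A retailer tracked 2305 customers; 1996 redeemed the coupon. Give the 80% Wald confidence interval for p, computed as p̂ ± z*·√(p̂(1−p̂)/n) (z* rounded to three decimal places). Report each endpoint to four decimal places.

The sample proportion is 1996/2305 = 0.86594.
Standard error of p̂: √(0.116085/2305) = √0.000050362 = 0.007097.
z* = 1.282 at the 80% level.
Margin of error: 1.282 × 0.007097 = 0.00910.
Interval: 0.86594 ± 0.00910 → (0.8568, 0.8750).

(0.8568, 0.8750)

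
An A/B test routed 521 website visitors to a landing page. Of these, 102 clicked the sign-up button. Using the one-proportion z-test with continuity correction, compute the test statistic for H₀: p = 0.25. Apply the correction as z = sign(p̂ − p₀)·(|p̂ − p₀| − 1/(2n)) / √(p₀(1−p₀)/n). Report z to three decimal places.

Sample proportion p̂ = 102/521 = 0.19578. p̂ − p₀ = -0.054223.
Continuity correction 1/(2n) = 1/1042 = 0.000960.
Corrected numerator: |-0.054223| − 0.000960 = 0.053263.
SE₀ = √(0.25·0.75/521) = 0.018971.
z = (−)0.053263/0.018971 = -2.808.

z = -2.808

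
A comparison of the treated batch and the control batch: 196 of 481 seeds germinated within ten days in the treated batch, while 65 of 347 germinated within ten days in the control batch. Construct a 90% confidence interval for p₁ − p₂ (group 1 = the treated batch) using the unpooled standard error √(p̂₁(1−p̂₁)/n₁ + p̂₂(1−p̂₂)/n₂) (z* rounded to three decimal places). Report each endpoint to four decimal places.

(0.1697, 0.2706)

p̂₁ = 0.40748, p̂₂ = 0.18732, so the observed difference is 0.22016.
SE = √(0.000501956 + 0.000438706) = √0.000940662 = 0.030670.
The 90% critical value is z* = 1.645. Margin of error = 0.05045.
Interval: 0.22016 ± 0.05045 → (0.1697, 0.2706).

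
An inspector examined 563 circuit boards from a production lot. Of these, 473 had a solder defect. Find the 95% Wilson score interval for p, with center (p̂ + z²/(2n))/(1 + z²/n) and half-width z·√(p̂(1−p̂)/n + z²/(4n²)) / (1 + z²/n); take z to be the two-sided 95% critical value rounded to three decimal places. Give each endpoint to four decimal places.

Here p̂ = 473/563 = 0.84014 and z = 1.960 (z² = 3.841600).
Denominator 1 + z²/n = 1 + 3.841600/563 = 1.006823.
Adjusted center: (0.84014 + z²/(2n))/1.006823 = 0.83784.
Radicand: p̂(1−p̂)/n + z²/(4n²) = 0.000238549 + 0.000003030 = 0.000241579.
Half-width = z·√(radicand)/denom = 1.960·0.015543/1.006823 = 0.03026.
Interval: 0.83784 ± 0.03026 → (0.8076, 0.8681).

(0.8076, 0.8681)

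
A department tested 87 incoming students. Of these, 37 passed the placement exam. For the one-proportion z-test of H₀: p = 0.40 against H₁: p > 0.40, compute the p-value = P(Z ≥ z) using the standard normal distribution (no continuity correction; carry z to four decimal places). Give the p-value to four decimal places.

Sample proportion p̂ = 37/87 = 0.42529.
Null standard error: √(0.40·0.60/87) = √0.002758621 = 0.052523.
z = (p̂ − p₀)/SE = (37/87 − 0.40)/0.052523 ≈ 0.4815.
p-value = P(Z ≥ z) with z = 0.4815 → 0.3151.

p-value = 0.3151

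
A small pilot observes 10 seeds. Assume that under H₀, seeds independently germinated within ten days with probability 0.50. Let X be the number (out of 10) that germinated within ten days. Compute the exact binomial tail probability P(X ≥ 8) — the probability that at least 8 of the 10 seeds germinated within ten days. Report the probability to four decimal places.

P = 0.0547

X is binomial with n = 10 and p = 0.50.
P(X ≥ 8) = C(10,8)·0.50^8·0.50^2 + C(10,9)·0.50^9·0.50^1 + C(10,10)·0.50^10·0.50^0.
= 0.043945 + 0.009766 + 0.000977 = 0.0547.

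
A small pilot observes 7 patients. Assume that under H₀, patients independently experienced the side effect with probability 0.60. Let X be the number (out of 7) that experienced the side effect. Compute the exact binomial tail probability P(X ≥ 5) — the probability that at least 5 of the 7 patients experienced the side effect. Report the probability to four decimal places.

X ~ Binomial(n=7, p=0.60).
P(X ≥ 5) = C(7,5)·0.60^5·0.40^2 + C(7,6)·0.60^6·0.40^1 + C(7,7)·0.60^7·0.40^0.
= 0.261274 + 0.130637 + 0.027994 = 0.4199.

P = 0.4199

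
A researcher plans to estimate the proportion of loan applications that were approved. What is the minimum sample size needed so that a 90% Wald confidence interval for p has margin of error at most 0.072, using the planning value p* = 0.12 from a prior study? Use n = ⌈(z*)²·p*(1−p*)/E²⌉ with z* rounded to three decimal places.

n = 56

For 90% confidence, z* = 1.645.
p*(1−p*) = 0.12·0.88 = 0.1056.
Required n before rounding: 2.706025 × 0.1056 / 0.072² = 55.123.
Rounding up, n = 56.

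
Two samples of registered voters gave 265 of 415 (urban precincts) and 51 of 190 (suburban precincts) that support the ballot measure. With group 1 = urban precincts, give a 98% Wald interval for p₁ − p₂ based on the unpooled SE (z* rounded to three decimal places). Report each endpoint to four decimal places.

p̂₁ = 0.63855, p̂₂ = 0.26842, so the observed difference is 0.37013.
SE = √(0.000556151 + 0.001033533) = √0.001589684 = 0.039871.
The 98% critical value is z* = 2.326. Margin of error = 0.09274.
Interval: 0.37013 ± 0.09274 → (0.2774, 0.4629).

(0.2774, 0.4629)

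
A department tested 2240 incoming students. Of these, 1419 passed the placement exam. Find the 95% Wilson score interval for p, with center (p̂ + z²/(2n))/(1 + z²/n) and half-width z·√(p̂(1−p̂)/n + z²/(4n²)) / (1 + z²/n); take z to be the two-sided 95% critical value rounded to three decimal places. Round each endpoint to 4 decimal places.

Here p̂ = 1419/2240 = 0.63348 and z = 1.960 (z² = 3.841600).
1 + z²/n = 1.001715.
Center = (0.63348 + 0.000857)/1.001715 = 0.63325.
Radicand: p̂(1−p̂)/n + z²/(4n²) = 0.000103653 + 0.000000191 = 0.000103844.
Half-width = 1.960·√0.000103844/1.001715 = 0.01994.
Interval: 0.63325 ± 0.01994 → (0.6133, 0.6532).

(0.6133, 0.6532)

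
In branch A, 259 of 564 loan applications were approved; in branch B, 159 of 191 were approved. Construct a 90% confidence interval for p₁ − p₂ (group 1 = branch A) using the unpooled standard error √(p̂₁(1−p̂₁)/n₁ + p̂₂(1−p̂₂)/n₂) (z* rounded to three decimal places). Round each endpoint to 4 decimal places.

(-0.4295, -0.3170)

p̂₁ = 259/564 = 0.45922, p̂₂ = 159/191 = 0.83246; p̂₁ − p̂₂ = -0.37324.
SE = √(0.000440314 + 0.000730209) = √0.001170523 = 0.034213.
The 90% critical value is z* = 1.645. Margin = 1.645·0.034213 = 0.05628.
So the interval runs from -0.4295 to -0.3170.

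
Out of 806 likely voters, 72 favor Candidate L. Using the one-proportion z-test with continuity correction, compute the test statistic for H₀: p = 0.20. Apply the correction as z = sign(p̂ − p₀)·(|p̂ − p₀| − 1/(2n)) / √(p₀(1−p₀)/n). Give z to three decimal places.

z = -7.811

Sample proportion p̂ = 72/806 = 0.08933. p̂ − p₀ = -0.110670.
1/(2n) = 0.000620.
Corrected numerator: |-0.110670| − 0.000620 = 0.110050.
Null standard error: √(0.20·0.80/806) = √0.000198511 = 0.014089.
z = −0.110050/0.014089 = -7.811.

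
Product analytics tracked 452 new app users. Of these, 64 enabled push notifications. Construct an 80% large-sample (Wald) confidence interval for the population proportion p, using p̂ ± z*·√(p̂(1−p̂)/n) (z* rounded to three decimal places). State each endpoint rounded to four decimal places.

(0.1206, 0.1626)

Sample proportion p̂ = 64/452 = 0.14159.
SE = √(p̂(1−p̂)/n) = √(0.121544/452) = 0.016398.
z* = 1.282 at the 80% level.
Margin = 1.282·0.016398 = 0.02102.
So the interval runs from 0.1206 to 0.1626.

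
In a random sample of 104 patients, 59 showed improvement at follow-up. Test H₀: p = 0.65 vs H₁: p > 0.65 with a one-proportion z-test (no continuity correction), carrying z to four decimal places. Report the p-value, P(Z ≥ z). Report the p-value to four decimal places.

p-value = 0.9615

The sample proportion is 59/104 = 0.56731.
Null standard error: √(0.65·0.35/104) = √0.002187500 = 0.046771.
z = (p̂ − p₀)/SE = (59/104 − 0.65)/0.046771 ≈ -1.7680.
From the standard normal, P(Z ≥ z) = 0.9615.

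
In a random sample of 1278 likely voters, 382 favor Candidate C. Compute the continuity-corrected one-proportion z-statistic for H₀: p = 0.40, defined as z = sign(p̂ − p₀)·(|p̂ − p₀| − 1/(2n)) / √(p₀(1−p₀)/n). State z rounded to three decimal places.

With x = 382 successes in n = 1278, p̂ = 0.29890. p̂ − p₀ = -0.101095.
Continuity correction 1/(2n) = 1/2556 = 0.000391.
Corrected numerator: |-0.101095| − 0.000391 = 0.100704.
SE₀ = √(0.40·0.60/1278) = 0.013704.
z = (−)0.100704/0.013704 = -7.349.

z = -7.349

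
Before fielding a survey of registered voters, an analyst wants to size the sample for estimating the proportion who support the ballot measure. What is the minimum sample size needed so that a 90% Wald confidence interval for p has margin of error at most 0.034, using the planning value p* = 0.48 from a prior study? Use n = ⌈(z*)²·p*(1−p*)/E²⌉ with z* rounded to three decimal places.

n = 585

z* = 1.645 at the 90% level.
p*(1−p*) = 0.48·0.52 = 0.2496.
Required n before rounding: 2.706025 × 0.2496 / 0.034² = 584.277.
⌈584.277⌉ = 585.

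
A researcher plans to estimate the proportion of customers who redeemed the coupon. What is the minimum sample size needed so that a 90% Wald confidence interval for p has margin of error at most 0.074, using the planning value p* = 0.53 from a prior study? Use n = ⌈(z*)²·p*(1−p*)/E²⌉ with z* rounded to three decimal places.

n = 124

For 90% confidence, z* = 1.645.
p*(1−p*) = 0.2491.
(z*)²·p*(1−p*)/E² = 2.706025·0.2491/0.005476 = 123.095.
⌈123.095⌉ = 124.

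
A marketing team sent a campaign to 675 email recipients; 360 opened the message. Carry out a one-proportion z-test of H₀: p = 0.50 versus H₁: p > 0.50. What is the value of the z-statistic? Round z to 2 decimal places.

p̂ = 360/675 = 0.53333.
SE₀ = √(0.50·0.50/675) = 0.019245.
z = (p̂ − p₀)/SE = (0.53333 − 0.50)/0.019245 = 1.73.

z = 1.73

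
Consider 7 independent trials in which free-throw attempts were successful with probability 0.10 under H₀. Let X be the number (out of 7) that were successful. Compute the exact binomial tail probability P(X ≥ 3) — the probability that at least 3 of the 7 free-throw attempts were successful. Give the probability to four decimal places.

P = 0.0257

X ~ Binomial(n=7, p=0.10).
P(X ≥ 3) = Σ_{j=3}^{7} C(7,j)·0.10^j·0.90^{7−j}.
= 0.022964 + 0.002552 + 0.000170 + 0.000006 + 0.000000 = 0.0257.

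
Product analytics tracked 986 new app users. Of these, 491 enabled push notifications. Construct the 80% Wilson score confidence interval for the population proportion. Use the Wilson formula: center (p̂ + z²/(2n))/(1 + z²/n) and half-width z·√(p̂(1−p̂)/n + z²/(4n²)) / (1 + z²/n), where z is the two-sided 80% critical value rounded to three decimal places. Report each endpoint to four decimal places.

(0.4776, 0.5184)

p̂ = 491/986 = 0.49797; z = 1.282, so z² = 1.643524.
1 + z²/n = 1.001667.
Center = (0.49797 + 0.000833)/1.001667 = 0.49797.
Radicand: p̂(1−p̂)/n + z²/(4n²) = 0.000253546 + 0.000000423 = 0.000253969.
Half-width = z·√(radicand)/denom = 1.282·0.015936/1.001667 = 0.02040.
Interval: 0.49797 ± 0.02040 → (0.4776, 0.5184).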